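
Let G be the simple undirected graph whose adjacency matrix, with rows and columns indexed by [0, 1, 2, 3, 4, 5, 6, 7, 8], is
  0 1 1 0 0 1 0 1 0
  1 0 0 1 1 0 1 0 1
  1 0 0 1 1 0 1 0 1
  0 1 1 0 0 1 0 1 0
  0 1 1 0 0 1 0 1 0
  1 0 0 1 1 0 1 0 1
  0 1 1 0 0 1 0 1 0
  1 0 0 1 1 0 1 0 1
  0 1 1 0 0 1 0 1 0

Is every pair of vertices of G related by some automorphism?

Automorphisms preserve degree, but G has vertices of degree 4 and vertices of degree 5; no automorphism maps one to the other, so G is not vertex-transitive.

No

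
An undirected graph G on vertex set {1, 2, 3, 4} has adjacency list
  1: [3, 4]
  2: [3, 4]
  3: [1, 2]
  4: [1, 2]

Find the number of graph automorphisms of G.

8

G is 2-regular and bipartite with parts {1, 2} and {3, 4} (each part is independent and every cross-pair is an edge), so G = K_{2,2}. Aut(K_{2,2}) is the wreath product S_2 ≀ Z_2: permute within each part, then optionally swap the parts; |Aut| = 2·(2!)² = 8.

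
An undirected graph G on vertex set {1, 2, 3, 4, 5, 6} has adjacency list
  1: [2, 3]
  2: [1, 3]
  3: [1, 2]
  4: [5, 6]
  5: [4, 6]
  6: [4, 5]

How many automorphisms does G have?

72

G has two connected components, {4, 5, 6} and {1, 2, 3}; each is 2-regular, so G = C_3 ⊔ C_3. With two isomorphic components, Aut(G) = Aut(C_3) ≀ S_2 = (D_3 × D_3) ⋊ Z_2: permute each cycle by D_3, then optionally swap the two cycles. Order 2·(2·3)² = 72.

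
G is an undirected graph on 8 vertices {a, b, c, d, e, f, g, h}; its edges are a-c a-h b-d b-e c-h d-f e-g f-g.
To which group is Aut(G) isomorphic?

G has two connected components, {b, d, e, f, g} and {a, c, h}; each is 2-regular, so G = C_5 ⊔ C_3. No automorphism exchanges components of different sizes, hence Aut(G) is the direct product D_5 × D_3, order 60.

D_5 × D_3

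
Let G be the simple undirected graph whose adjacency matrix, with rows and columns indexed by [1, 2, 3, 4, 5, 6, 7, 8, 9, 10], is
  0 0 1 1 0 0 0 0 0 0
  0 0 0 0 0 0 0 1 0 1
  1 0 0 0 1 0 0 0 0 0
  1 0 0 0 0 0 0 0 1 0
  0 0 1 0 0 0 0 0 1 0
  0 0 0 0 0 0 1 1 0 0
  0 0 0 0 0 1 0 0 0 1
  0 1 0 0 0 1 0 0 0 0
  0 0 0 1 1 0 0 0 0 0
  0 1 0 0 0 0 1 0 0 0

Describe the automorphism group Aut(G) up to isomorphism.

G has two connected components, {1, 3, 4, 5, 9} and {2, 6, 7, 8, 10}; each is 2-regular, so G = C_5 ⊔ C_5. Aut of a disjoint union of two copies of C_5 is the wreath product D_5 ≀ Z_2, of order 2·10² = 200.

D_5 ≀ Z_2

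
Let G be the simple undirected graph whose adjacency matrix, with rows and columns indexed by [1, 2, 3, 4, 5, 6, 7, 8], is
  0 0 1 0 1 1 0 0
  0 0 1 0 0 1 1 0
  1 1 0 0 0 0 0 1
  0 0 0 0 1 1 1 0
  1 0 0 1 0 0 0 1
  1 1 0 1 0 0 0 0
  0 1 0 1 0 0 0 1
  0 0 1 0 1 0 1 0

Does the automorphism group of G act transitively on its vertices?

Yes

G is 3-regular and bipartite on 2^3 = 8 vertices with girth 4; it is the hypercube graph Q_3. Aut(Q_3) consists of the signed permutations of the 3 coordinate axes: 3! permutations times 2^3 sign flips, so |Aut| = 2^3·3! = 48. Under this action every vertex can be carried to every other, so G is vertex-transitive.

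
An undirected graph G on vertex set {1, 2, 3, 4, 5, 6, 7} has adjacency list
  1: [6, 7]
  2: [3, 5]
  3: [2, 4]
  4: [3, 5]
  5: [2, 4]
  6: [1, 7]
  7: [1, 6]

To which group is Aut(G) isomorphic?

D_4 × D_3

G has two connected components, {2, 3, 4, 5} and {1, 6, 7}; each is 2-regular, so G = C_4 ⊔ C_3. No automorphism exchanges components of different sizes, hence Aut(G) is the direct product D_4 × D_3, order 48.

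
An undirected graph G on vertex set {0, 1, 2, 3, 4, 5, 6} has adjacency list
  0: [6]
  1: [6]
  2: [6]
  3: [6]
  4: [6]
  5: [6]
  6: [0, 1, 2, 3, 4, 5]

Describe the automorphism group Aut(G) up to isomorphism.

Vertex 6 has degree 6 and every other vertex has degree 1, so G is the star K_{1,6} with centre 6. The 6 leaves are pairwise interchangeable while the centre is fixed, giving Aut(G) = S_6.

the symmetric group on 6 letters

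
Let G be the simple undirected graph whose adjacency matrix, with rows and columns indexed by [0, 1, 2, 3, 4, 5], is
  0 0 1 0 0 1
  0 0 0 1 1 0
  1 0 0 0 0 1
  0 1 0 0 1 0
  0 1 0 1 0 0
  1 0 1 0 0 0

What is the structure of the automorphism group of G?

G has two connected components, {1, 3, 4} and {0, 2, 5}; each is 2-regular, so G = C_3 ⊔ C_3. Aut of a disjoint union of two copies of C_3 is the wreath product D_3 ≀ Z_2, of order 2·6² = 72.

D_3 ≀ Z_2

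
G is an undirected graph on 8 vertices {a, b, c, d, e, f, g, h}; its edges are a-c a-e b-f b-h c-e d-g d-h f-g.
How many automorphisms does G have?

60

G has two connected components, {b, d, f, g, h} and {a, c, e}; each is 2-regular, so G = C_5 ⊔ C_3. No automorphism exchanges components of different sizes, hence Aut(G) is the direct product D_3 × D_5, order 60.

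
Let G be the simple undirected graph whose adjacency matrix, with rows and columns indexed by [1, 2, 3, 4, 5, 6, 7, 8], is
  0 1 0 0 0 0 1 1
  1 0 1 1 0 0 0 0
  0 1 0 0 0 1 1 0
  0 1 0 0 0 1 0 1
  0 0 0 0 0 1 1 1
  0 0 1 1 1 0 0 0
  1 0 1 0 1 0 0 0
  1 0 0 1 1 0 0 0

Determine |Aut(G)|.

G is 3-regular and bipartite on 2^3 = 8 vertices with girth 4; it is the hypercube graph Q_3. The symmetry group of the 3-cube is the hyperoctahedral group B_3 = Z_2 ≀ S_3, of order 2^3·3! = 48.

48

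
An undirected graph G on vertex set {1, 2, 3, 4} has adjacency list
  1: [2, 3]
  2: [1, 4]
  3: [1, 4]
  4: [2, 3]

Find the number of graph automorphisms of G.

8

G is 2-regular and bipartite on 2^2 = 4 vertices with girth 4; it is the hypercube graph Q_2. Aut(Q_2) consists of the signed permutations of the 2 coordinate axes: 2! permutations times 2^2 sign flips, so |Aut| = 2^2·2! = 8.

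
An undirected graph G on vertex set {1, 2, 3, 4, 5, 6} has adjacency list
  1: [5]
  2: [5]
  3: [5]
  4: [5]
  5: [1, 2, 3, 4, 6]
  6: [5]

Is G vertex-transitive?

Vertex 5 is the only vertex of degree 5, so every automorphism fixes it; G is not vertex-transitive.

No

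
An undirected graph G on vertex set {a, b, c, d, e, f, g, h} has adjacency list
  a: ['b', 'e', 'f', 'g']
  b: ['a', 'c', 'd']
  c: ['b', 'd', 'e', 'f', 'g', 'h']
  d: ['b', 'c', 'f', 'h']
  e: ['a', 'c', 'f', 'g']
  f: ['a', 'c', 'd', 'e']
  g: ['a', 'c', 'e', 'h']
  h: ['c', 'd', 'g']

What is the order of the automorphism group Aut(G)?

1

The degree sequence is [4, 3, 6, 4, 4, 4, 4, 3]. Checking the degree-preserving permutations of the vertex set shows that none except the identity preserves every edge, so Aut(G) is trivial.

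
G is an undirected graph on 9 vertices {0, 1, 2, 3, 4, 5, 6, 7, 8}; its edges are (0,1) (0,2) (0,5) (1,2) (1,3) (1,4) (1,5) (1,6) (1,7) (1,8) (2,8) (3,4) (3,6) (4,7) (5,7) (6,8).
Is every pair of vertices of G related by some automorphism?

Vertex 1 is the only vertex of degree 8, so every automorphism fixes it; G is not vertex-transitive.

No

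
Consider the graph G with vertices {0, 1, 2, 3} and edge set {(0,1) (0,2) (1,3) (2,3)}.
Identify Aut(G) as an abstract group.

the dihedral group of order 8

G is 2-regular and bipartite on 2^2 = 4 vertices with girth 4; it is the hypercube graph Q_2. Aut(Q_2) consists of the signed permutations of the 2 coordinate axes: 2! permutations times 2^2 sign flips, so |Aut| = 2^2·2! = 8.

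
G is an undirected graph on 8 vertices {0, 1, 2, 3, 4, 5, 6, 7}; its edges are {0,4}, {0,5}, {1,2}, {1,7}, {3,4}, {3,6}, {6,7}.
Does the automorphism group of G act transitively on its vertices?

No

Automorphisms preserve degree, but G has vertices of degree 1 and vertices of degree 2; no automorphism maps one to the other, so G is not vertex-transitive.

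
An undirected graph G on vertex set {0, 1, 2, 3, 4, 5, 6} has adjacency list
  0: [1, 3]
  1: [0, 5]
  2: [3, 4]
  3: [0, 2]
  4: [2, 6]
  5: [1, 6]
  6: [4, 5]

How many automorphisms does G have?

Every vertex has degree 2 and the graph is connected, so G is the 7-cycle C_7. C_7 has 7 rotations and 7 reflections, so Aut(C_7) ≅ D_7 of order 14.

14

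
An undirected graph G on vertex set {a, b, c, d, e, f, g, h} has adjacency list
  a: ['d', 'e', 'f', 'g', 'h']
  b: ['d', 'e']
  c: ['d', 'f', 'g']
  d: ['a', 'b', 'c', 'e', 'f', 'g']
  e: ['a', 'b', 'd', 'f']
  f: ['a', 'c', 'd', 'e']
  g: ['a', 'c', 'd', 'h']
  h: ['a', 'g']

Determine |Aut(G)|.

Degrees alone do not determine every vertex (e.g. b and h both have degree 2), but their neighbour-degree multisets differ: N(b) has degrees [4, 6] while N(h) has degrees [4, 5]. Repeating this refinement separates all vertices, so the only automorphism is the identity.

1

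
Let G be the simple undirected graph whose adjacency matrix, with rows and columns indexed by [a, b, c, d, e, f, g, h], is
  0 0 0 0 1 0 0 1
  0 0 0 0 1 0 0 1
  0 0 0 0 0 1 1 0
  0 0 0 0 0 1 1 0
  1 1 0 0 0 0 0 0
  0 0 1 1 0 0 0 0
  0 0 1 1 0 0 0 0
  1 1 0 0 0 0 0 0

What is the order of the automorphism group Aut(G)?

128

G has two connected components, {a, b, e, h} and {c, d, f, g}; each is 2-regular, so G = C_4 ⊔ C_4. With two isomorphic components, Aut(G) = Aut(C_4) ≀ S_2 = (D_4 × D_4) ⋊ Z_2: permute each cycle by D_4, then optionally swap the two cycles. Order 2·(2·4)² = 128.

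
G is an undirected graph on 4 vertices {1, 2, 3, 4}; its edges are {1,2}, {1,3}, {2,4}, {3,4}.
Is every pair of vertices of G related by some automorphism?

Yes

G is 2-regular and bipartite on 2^2 = 4 vertices with girth 4; it is the hypercube graph Q_2. The symmetry group of the 2-cube is the hyperoctahedral group B_2 = Z_2 ≀ S_2, of order 2^2·2! = 8. This group acts transitively on the 4 vertices.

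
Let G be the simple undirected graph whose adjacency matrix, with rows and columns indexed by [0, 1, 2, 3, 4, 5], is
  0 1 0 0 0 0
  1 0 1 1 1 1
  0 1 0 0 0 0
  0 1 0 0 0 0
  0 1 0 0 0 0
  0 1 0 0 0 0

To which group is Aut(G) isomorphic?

Vertex 1 has degree 5 and every other vertex has degree 1, so G is the star K_{1,5} with centre 1. The 5 leaves are pairwise interchangeable while the centre is fixed, giving Aut(G) = S_5.

S_5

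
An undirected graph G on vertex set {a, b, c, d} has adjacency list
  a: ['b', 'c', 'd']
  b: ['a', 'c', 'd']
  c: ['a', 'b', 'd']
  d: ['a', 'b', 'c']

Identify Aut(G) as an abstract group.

the symmetric group on 4 letters

Every vertex has degree 3, so G is the complete graph K_4. Every bijection on the vertex set is an automorphism of K_4; hence Aut(K_4) ≅ S_4, order 24.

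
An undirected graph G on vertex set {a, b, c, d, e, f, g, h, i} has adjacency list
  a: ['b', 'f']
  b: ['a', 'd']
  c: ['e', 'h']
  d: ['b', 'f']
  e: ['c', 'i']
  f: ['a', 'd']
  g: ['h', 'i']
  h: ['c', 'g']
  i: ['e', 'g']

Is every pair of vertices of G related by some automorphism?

No

G has two connected components, {c, e, g, h, i} and {a, b, d, f}; each is 2-regular, so G = C_5 ⊔ C_4. The orbit of a under Aut(G) is {a, b, d, f}, which does not contain c, so G is not vertex-transitive.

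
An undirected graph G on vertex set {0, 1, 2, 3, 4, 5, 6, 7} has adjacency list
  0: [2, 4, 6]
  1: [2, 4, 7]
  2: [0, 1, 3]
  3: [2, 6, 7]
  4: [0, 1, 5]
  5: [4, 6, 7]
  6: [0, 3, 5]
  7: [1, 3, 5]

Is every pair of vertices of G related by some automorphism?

Yes

G is 3-regular and bipartite on 2^3 = 8 vertices with girth 4; it is the hypercube graph Q_3. The symmetry group of the 3-cube is the hyperoctahedral group B_3 = Z_2 ≀ S_3, of order 2^3·3! = 48. Under this action every vertex can be carried to every other, so G is vertex-transitive.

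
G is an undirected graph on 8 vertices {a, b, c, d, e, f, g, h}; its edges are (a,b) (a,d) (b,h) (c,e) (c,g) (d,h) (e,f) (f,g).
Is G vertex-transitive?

Yes

G has two connected components, {a, b, d, h} and {c, e, f, g}; each is 2-regular, so G = C_4 ⊔ C_4. With two isomorphic components, Aut(G) = Aut(C_4) ≀ S_2 = (D_4 × D_4) ⋊ Z_2: permute each cycle by D_4, then optionally swap the two cycles. Order 2·(2·4)² = 128. Under this action every vertex can be carried to every other, so G is vertex-transitive.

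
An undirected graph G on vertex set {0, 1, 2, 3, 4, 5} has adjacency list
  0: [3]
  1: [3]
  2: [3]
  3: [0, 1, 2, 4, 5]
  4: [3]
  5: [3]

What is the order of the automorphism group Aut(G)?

Vertex 3 has degree 5 and every other vertex has degree 1, so G is the star K_{1,5} with centre 3. The 5 leaves are pairwise interchangeable while the centre is fixed, giving Aut(G) = S_5.

120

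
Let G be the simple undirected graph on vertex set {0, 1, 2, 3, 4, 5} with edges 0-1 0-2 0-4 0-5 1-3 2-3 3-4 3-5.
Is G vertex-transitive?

No

Automorphisms preserve degree, but G has vertices of degree 2 and vertices of degree 4; no automorphism maps one to the other, so G is not vertex-transitive.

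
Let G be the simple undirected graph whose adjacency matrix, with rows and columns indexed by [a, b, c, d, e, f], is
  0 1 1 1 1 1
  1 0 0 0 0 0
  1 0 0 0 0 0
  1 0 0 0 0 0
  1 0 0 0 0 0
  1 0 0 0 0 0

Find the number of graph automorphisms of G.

Vertex a has degree 5 and every other vertex has degree 1, so G is the star K_{1,5} with centre a. The 5 leaves are pairwise interchangeable while the centre is fixed, giving Aut(G) = S_5.

120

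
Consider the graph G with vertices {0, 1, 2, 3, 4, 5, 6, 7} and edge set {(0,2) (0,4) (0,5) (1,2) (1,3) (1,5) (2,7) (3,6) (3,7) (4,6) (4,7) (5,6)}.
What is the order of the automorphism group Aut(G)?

G is 3-regular and bipartite on 2^3 = 8 vertices with girth 4; it is the hypercube graph Q_3. Aut(Q_3) consists of the signed permutations of the 3 coordinate axes: 3! permutations times 2^3 sign flips, so |Aut| = 2^3·3! = 48.

48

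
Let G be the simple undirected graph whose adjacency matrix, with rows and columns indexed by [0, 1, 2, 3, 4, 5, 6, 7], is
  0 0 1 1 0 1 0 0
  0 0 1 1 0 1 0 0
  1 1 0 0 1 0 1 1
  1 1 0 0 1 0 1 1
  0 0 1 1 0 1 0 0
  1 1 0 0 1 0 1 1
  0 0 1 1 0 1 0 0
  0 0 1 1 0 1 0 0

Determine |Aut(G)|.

720

The vertices split by degree into {2, 3, 5} (degree 5) and {0, 1, 4, 6, 7} (degree 3); every edge runs between the two parts, so G is the complete bipartite graph K_{3,5}. Automorphisms preserve the bipartition setwise (since the parts differ in size) and act as S_5 × S_3 within it; |Aut| = 720.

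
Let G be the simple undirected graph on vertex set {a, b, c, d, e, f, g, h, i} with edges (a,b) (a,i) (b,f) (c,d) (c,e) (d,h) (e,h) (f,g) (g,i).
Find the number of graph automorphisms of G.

G has two connected components, {a, b, f, g, i} and {c, d, e, h}; each is 2-regular, so G = C_5 ⊔ C_4. The components are non-isomorphic (different sizes), so Aut(G) = Aut(C_4) × Aut(C_5) = D_4 × D_5 of order 8·10 = 80.

80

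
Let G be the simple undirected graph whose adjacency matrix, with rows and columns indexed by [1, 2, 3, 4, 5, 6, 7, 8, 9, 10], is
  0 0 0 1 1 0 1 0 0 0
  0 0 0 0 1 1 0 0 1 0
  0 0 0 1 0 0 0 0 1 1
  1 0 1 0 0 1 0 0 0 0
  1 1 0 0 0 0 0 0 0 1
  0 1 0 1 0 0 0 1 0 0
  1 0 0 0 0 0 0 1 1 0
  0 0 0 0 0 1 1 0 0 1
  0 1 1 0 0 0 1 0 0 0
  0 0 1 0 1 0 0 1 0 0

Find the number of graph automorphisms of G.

G is 3-regular on 10 vertices with no triangles and no 4-cycles (girth 5): this is the Petersen graph. It is a classical fact that the Petersen graph has automorphism group S_5 (order 120), arising from its description as the Kneser graph K(5,2).

120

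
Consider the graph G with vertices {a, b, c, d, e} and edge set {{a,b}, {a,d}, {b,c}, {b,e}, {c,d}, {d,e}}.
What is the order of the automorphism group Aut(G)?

The vertices split by degree into {b, d} (degree 3) and {a, c, e} (degree 2); every edge runs between the two parts, so G is the complete bipartite graph K_{2,3}. The parts have unequal sizes, so no automorphism swaps them; each part is permuted independently, giving S_2 × S_3 of order 2!·3! = 12.

12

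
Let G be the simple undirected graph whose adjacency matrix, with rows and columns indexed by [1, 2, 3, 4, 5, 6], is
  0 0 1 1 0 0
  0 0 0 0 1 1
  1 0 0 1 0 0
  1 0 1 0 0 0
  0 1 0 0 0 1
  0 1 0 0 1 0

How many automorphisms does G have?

72

G has two connected components, {2, 5, 6} and {1, 3, 4}; each is 2-regular, so G = C_3 ⊔ C_3. Aut of a disjoint union of two copies of C_3 is the wreath product D_3 ≀ Z_2, of order 2·6² = 72.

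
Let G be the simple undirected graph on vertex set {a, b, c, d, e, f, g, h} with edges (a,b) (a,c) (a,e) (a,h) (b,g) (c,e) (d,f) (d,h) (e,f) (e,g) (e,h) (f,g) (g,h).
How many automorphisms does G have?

Degrees alone do not determine every vertex (e.g. a and g both have degree 4), but their neighbour-degree multisets differ: N(a) has degrees [2, 2, 4, 5] while N(g) has degrees [2, 3, 4, 5]. Repeating this refinement separates all vertices, so the only automorphism is the identity.

1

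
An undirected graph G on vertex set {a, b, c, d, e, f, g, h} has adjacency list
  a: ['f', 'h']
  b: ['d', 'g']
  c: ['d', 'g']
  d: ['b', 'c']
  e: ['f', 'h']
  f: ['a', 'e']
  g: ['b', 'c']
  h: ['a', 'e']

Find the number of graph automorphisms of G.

G has two connected components, {b, c, d, g} and {a, e, f, h}; each is 2-regular, so G = C_4 ⊔ C_4. With two isomorphic components, Aut(G) = Aut(C_4) ≀ S_2 = (D_4 × D_4) ⋊ Z_2: permute each cycle by D_4, then optionally swap the two cycles. Order 2·(2·4)² = 128.

128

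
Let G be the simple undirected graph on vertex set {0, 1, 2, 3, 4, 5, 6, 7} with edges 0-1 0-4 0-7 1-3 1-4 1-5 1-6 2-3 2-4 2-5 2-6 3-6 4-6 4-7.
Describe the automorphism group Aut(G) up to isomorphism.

{e}

Degrees alone do not determine every vertex (e.g. 0 and 3 both have degree 3), but their neighbour-degree multisets differ: N(0) has degrees [2, 5, 5] while N(3) has degrees [4, 4, 5]. Repeating this refinement separates all vertices, so the only automorphism is the identity.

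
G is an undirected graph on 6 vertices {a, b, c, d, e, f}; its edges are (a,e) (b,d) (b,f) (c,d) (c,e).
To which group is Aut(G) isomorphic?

The degree sequence is [1, 2, 2, 2, 2, 1]; the two degree-1 vertices a and f are the ends of a path, so G = P_6. A path has exactly one nontrivial symmetry — reversal — giving Aut(G) of order 2.

Z_2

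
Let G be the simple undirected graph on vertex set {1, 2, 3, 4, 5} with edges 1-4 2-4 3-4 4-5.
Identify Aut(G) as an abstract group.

S_4

Vertex 4 has degree 4 and every other vertex has degree 1, so G is the star K_{1,4} with centre 4. The 4 leaves are pairwise interchangeable while the centre is fixed, giving Aut(G) = S_4.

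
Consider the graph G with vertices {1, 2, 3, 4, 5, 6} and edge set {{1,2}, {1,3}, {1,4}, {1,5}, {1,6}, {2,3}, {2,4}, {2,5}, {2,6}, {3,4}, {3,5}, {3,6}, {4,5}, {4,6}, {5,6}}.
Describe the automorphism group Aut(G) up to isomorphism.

Every vertex has degree 5, so G is the complete graph K_6. Every bijection on the vertex set is an automorphism of K_6; hence Aut(K_6) ≅ S_6, order 720.

S_6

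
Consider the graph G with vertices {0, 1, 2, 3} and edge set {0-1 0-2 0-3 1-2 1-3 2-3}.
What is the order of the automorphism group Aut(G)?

24

All 4 vertices are pairwise adjacent: G = K_4. Every bijection on the vertex set is an automorphism of K_4; hence Aut(K_4) ≅ S_4, order 24.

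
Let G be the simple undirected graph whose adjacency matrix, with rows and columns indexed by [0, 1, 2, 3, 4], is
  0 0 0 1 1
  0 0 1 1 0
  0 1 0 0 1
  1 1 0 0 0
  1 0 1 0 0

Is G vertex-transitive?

Yes

G is 2-regular and connected on 5 vertices, i.e. the cycle C_5. The automorphisms of the 5-cycle are exactly the symmetries of a regular 5-gon: the dihedral group D_5, |D_5| = 10. This group acts transitively on the 5 vertices.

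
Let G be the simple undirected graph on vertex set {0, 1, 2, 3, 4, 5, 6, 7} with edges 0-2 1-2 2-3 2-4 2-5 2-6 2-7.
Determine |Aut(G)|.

5040

Vertex 2 has degree 7 and every other vertex has degree 1, so G is the star K_{1,7} with centre 2. Any automorphism fixes the centre and permutes the 7 leaves freely, so Aut(G) ≅ S_7 of order 7! = 5040.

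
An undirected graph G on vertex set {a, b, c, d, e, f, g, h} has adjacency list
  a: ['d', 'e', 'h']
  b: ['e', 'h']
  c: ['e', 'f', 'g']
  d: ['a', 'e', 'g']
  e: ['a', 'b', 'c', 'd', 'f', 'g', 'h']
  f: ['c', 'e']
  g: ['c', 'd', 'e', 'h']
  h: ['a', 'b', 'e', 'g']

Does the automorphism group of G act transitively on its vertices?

No

Vertex e is the only vertex of degree 7, so every automorphism fixes it; G is not vertex-transitive.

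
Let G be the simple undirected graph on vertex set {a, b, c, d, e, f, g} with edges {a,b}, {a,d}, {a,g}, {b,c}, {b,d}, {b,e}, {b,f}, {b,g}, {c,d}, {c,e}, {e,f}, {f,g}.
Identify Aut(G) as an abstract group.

Vertex b is the unique vertex of degree 6; the remaining 6 vertices each have degree 3 and induce a cycle, so G is the wheel on 7 vertices with hub b. Every automorphism fixes the hub and acts on the rim 6-cycle, so Aut(G) ≅ Aut(C_6) = D_6 of order 12.

the dihedral group of order 12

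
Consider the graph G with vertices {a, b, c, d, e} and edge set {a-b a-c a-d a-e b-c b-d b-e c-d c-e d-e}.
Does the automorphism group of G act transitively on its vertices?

Yes

Every vertex has degree 4, so G is the complete graph K_5. Every bijection on the vertex set is an automorphism of K_5; hence Aut(K_5) ≅ S_5, order 120. This group acts transitively on the 5 vertices.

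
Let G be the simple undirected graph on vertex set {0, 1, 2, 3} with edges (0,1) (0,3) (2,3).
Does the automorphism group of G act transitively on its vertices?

Automorphisms preserve degree, but G has vertices of degree 1 and vertices of degree 2; no automorphism maps one to the other, so G is not vertex-transitive.

No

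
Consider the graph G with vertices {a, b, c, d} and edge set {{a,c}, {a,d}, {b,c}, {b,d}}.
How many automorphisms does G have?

8

G is 2-regular and bipartite on 2^2 = 4 vertices with girth 4; it is the hypercube graph Q_2. The symmetry group of the 2-cube is the hyperoctahedral group B_2 = Z_2 ≀ S_2, of order 2^2·2! = 8.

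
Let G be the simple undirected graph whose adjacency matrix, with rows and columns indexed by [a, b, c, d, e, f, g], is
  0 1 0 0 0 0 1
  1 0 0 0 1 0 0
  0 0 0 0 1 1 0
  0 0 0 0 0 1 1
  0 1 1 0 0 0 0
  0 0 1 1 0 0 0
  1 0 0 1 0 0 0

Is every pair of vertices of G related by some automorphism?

Yes

Every vertex has degree 2 and the graph is connected, so G is the 7-cycle C_7. The automorphisms of the 7-cycle are exactly the symmetries of a regular 7-gon: the dihedral group D_7, |D_7| = 14. This group acts transitively on the 7 vertices.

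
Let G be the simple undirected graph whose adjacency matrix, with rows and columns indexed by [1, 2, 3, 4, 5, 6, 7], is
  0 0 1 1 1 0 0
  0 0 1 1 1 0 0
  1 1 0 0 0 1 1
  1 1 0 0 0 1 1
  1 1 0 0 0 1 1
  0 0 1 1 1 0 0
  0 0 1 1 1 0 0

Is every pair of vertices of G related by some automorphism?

No

Automorphisms preserve degree, but G has vertices of degree 3 and vertices of degree 4; no automorphism maps one to the other, so G is not vertex-transitive.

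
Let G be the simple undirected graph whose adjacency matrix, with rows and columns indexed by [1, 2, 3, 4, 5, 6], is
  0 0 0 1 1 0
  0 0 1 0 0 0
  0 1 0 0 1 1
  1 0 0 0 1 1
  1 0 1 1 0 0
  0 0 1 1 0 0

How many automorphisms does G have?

1

The degree sequence is [2, 1, 3, 3, 3, 2]. Checking the degree-preserving permutations of the vertex set shows that none except the identity preserves every edge, so Aut(G) is trivial.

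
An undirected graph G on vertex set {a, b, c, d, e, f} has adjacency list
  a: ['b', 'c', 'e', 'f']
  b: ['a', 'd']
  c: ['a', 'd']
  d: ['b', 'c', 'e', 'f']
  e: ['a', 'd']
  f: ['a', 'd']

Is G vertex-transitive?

No

Automorphisms preserve degree, but G has vertices of degree 2 and vertices of degree 4; no automorphism maps one to the other, so G is not vertex-transitive.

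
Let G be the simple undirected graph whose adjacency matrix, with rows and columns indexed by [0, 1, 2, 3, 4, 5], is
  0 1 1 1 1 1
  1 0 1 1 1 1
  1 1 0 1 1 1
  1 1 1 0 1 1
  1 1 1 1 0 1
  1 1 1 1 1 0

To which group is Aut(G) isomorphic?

S_6

All 6 vertices are pairwise adjacent: G = K_6. Every bijection on the vertex set is an automorphism of K_6; hence Aut(K_6) ≅ S_6, order 720.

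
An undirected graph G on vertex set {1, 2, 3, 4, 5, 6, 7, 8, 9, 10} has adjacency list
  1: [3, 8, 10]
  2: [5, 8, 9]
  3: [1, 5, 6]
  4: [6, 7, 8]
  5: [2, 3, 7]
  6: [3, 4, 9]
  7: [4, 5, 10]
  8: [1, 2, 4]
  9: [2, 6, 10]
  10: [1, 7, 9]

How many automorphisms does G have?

G is 3-regular on 10 vertices with no triangles and no 4-cycles (girth 5): this is the Petersen graph. It is a classical fact that the Petersen graph has automorphism group S_5 (order 120), arising from its description as the Kneser graph K(5,2).

120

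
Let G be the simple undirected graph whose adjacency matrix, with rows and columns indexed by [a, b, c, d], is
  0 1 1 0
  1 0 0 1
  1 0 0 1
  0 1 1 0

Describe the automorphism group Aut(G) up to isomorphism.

G is 2-regular and bipartite on 2^2 = 4 vertices with girth 4; it is the hypercube graph Q_2. The symmetry group of the 2-cube is the hyperoctahedral group B_2 = Z_2 ≀ S_2, of order 2^2·2! = 8.

the hyperoctahedral group B_2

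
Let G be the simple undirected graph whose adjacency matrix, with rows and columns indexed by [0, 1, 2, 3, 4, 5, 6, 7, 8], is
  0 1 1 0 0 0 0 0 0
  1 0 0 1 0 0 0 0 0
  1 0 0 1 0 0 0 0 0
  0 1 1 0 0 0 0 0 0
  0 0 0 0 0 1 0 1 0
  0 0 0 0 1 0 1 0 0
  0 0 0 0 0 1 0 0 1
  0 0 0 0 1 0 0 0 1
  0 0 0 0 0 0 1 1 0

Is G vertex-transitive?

No

G has two connected components, {4, 5, 6, 7, 8} and {0, 1, 2, 3}; each is 2-regular, so G = C_5 ⊔ C_4. The orbit of 0 under Aut(G) is {0, 1, 2, 3}, which does not contain 4, so G is not vertex-transitive.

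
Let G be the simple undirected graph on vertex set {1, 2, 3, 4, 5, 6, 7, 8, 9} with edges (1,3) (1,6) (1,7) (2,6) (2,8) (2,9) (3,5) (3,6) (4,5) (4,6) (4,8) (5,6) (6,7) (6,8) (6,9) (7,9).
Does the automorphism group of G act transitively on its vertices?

No

Vertex 6 is the only vertex of degree 8, so every automorphism fixes it; G is not vertex-transitive.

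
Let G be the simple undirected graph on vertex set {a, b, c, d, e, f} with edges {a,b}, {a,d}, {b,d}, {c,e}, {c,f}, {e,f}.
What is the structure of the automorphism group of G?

G has two connected components, {a, b, d} and {c, e, f}; each is 2-regular, so G = C_3 ⊔ C_3. Aut of a disjoint union of two copies of C_3 is the wreath product D_3 ≀ Z_2, of order 2·6² = 72.

D_3 ≀ Z_2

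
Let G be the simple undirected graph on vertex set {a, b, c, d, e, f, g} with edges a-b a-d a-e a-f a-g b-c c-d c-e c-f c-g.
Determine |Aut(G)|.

The vertices split by degree into {a, c} (degree 5) and {b, d, e, f, g} (degree 2); every edge runs between the two parts, so G is the complete bipartite graph K_{2,5}. The parts have unequal sizes, so no automorphism swaps them; each part is permuted independently, giving S_2 × S_5 of order 2!·5! = 240.

240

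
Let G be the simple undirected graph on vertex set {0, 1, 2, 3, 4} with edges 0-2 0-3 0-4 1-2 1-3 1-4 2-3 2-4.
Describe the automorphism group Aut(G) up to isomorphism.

Vertex 2 is the unique vertex of degree 4; the remaining 4 vertices each have degree 3 and induce a cycle, so G is the wheel on 5 vertices with hub 2. Every automorphism fixes the hub and acts on the rim 4-cycle, so Aut(G) ≅ Aut(C_4) = D_4 of order 8.

D_4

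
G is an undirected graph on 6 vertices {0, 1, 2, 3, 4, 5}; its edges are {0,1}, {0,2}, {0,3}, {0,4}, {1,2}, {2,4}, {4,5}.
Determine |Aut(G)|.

1

Degrees alone do not determine every vertex (e.g. 2 and 4 both have degree 3), but their neighbour-degree multisets differ: N(2) has degrees [2, 3, 4] while N(4) has degrees [1, 3, 4]. Repeating this refinement separates all vertices, so the only automorphism is the identity.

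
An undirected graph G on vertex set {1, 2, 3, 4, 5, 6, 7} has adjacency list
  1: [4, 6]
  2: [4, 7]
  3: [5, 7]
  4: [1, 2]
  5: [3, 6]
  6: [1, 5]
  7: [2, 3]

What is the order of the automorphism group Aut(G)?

14

Every vertex has degree 2 and the graph is connected, so G is the 7-cycle C_7. The automorphisms of the 7-cycle are exactly the symmetries of a regular 7-gon: the dihedral group D_7, |D_7| = 14.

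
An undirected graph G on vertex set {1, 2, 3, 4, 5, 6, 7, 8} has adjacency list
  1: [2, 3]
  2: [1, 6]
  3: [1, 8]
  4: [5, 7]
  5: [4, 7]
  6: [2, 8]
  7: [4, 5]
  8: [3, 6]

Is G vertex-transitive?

No

G has two connected components, {1, 2, 3, 6, 8} and {4, 5, 7}; each is 2-regular, so G = C_5 ⊔ C_3. The orbit of 1 under Aut(G) is {1, 2, 3, 6, 8}, which does not contain 4, so G is not vertex-transitive.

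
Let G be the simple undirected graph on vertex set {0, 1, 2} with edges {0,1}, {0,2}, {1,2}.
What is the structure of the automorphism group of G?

Every vertex has degree 2, so G is the complete graph K_3. Any permutation of the 3 vertices preserves K_3, so Aut(K_3) = S_3 of order 3! = 6.

the symmetric group on 3 letters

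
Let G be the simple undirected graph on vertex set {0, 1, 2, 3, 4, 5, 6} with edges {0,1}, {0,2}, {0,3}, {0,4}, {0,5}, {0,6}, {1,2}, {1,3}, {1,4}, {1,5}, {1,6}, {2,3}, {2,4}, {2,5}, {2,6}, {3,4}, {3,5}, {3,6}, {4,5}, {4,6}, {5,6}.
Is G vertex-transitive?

Yes

All 7 vertices are pairwise adjacent: G = K_7. Every bijection on the vertex set is an automorphism of K_7; hence Aut(K_7) ≅ S_7, order 5040. This group acts transitively on the 7 vertices.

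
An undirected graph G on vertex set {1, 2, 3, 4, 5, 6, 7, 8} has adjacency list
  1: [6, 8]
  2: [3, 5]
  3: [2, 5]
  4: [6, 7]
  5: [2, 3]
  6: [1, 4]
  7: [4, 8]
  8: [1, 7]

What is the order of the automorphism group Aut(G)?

G has two connected components, {1, 4, 6, 7, 8} and {2, 3, 5}; each is 2-regular, so G = C_5 ⊔ C_3. No automorphism exchanges components of different sizes, hence Aut(G) is the direct product D_3 × D_5, order 60.

60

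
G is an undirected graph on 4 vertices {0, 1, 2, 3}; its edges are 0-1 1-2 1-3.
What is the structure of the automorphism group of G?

Vertex 1 has degree 3 and every other vertex has degree 1, so G is the star K_{1,3} with centre 1. Any automorphism fixes the centre and permutes the 3 leaves freely, so Aut(G) ≅ S_3 of order 3! = 6.

S_3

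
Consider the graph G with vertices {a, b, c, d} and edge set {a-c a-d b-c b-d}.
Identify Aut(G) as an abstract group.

Every vertex has degree 2 and the graph is connected, so G is the 4-cycle C_4. C_4 has 4 rotations and 4 reflections, so Aut(C_4) ≅ D_4 of order 8.

D_4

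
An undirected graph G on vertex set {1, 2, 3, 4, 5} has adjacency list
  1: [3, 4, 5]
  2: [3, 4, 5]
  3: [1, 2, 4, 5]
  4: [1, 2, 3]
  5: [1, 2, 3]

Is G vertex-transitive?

No

Vertex 3 is the only vertex of degree 4, so every automorphism fixes it; G is not vertex-transitive.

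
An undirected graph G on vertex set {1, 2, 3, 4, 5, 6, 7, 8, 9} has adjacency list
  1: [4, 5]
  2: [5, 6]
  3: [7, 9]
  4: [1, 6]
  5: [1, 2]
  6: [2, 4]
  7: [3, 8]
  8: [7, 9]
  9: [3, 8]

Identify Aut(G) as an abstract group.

G has two connected components, {1, 2, 4, 5, 6} and {3, 7, 8, 9}; each is 2-regular, so G = C_5 ⊔ C_4. No automorphism exchanges components of different sizes, hence Aut(G) is the direct product D_5 × D_4, order 80.

D_5 × D_4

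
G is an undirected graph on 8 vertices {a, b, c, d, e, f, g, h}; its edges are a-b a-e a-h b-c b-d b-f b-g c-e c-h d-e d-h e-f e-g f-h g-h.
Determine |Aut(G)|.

The vertices split by degree into {b, e, h} (degree 5) and {a, c, d, f, g} (degree 3); every edge runs between the two parts, so G is the complete bipartite graph K_{3,5}. The parts have unequal sizes, so no automorphism swaps them; each part is permuted independently, giving S_3 × S_5 of order 3!·5! = 720.

720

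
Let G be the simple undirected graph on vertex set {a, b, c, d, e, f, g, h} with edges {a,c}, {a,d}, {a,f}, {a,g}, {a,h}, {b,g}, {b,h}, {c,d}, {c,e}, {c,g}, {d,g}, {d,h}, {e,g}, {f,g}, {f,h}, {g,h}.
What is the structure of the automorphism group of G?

{e}

Degrees alone do not determine every vertex (e.g. a and h both have degree 5), but their neighbour-degree multisets differ: N(a) has degrees [3, 4, 4, 5, 7] while N(h) has degrees [2, 3, 4, 5, 7]. Repeating this refinement separates all vertices, so the only automorphism is the identity.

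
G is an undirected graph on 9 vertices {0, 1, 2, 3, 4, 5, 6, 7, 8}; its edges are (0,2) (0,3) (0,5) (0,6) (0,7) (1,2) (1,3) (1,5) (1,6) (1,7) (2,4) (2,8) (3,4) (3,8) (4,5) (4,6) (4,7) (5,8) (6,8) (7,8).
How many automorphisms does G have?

The vertices split by degree into {0, 1, 4, 8} (degree 5) and {2, 3, 5, 6, 7} (degree 4); every edge runs between the two parts, so G is the complete bipartite graph K_{4,5}. Automorphisms preserve the bipartition setwise (since the parts differ in size) and act as S_5 × S_4 within it; |Aut| = 2880.

2880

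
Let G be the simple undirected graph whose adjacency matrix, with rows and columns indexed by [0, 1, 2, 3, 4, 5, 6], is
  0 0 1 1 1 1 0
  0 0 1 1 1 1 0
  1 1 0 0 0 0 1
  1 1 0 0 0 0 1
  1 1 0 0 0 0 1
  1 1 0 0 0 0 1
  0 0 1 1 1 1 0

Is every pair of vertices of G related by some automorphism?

No

Automorphisms preserve degree, but G has vertices of degree 3 and vertices of degree 4; no automorphism maps one to the other, so G is not vertex-transitive.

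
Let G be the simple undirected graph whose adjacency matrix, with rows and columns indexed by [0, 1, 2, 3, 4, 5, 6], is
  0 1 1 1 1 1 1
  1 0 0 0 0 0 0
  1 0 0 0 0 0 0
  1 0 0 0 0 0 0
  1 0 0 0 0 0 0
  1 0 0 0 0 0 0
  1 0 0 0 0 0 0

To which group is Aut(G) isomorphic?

S_6

Vertex 0 has degree 6 and every other vertex has degree 1, so G is the star K_{1,6} with centre 0. Any automorphism fixes the centre and permutes the 6 leaves freely, so Aut(G) ≅ S_6 of order 6! = 720.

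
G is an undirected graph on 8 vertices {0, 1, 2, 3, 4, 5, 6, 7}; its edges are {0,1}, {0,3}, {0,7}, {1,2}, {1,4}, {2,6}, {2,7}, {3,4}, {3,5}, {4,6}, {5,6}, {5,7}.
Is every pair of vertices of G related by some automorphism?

Yes

G is 3-regular and bipartite on 2^3 = 8 vertices with girth 4; it is the hypercube graph Q_3. Aut(Q_3) consists of the signed permutations of the 3 coordinate axes: 3! permutations times 2^3 sign flips, so |Aut| = 2^3·3! = 48. This group acts transitively on the 8 vertices.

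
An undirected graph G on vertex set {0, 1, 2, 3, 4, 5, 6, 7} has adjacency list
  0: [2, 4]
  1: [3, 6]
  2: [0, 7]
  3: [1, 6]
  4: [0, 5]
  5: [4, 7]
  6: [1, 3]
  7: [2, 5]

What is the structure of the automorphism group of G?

G has two connected components, {0, 2, 4, 5, 7} and {1, 3, 6}; each is 2-regular, so G = C_5 ⊔ C_3. The components are non-isomorphic (different sizes), so Aut(G) = Aut(C_5) × Aut(C_3) = D_5 × D_3 of order 10·6 = 60.

D_5 × D_3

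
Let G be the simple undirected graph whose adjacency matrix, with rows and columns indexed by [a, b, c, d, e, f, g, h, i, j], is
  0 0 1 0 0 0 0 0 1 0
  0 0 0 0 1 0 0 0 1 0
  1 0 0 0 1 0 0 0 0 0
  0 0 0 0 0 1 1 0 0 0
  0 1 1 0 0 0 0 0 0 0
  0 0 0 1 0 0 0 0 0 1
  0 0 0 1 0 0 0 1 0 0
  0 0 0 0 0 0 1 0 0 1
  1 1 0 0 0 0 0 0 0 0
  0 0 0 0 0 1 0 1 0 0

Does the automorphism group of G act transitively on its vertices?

G has two connected components, {a, b, c, e, i} and {d, f, g, h, j}; each is 2-regular, so G = C_5 ⊔ C_5. With two isomorphic components, Aut(G) = Aut(C_5) ≀ S_2 = (D_5 × D_5) ⋊ Z_2: permute each cycle by D_5, then optionally swap the two cycles. Order 2·(2·5)² = 200. Under this action every vertex can be carried to every other, so G is vertex-transitive.

Yes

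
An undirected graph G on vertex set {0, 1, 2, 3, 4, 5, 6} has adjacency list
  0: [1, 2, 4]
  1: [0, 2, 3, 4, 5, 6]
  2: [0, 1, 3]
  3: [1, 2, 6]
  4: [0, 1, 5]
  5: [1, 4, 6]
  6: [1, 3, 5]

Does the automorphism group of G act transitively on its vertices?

Vertex 1 is the only vertex of degree 6, so every automorphism fixes it; G is not vertex-transitive.

No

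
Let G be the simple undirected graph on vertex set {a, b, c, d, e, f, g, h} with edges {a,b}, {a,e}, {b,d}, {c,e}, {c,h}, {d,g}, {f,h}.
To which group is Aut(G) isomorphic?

The degree sequence is [2, 2, 2, 2, 2, 1, 1, 2]; the two degree-1 vertices f and g are the ends of a path, so G = P_8. A path has exactly one nontrivial symmetry — reversal — giving Aut(G) of order 2.

C_2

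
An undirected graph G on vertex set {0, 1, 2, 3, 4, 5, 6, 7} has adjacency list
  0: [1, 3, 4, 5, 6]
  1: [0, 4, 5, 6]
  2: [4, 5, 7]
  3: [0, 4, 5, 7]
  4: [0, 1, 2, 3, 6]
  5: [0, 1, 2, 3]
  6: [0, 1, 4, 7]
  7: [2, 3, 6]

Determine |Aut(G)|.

The degree sequence is [5, 4, 3, 4, 5, 4, 4, 3]. Checking the degree-preserving permutations of the vertex set shows that none except the identity preserves every edge, so Aut(G) is trivial.

1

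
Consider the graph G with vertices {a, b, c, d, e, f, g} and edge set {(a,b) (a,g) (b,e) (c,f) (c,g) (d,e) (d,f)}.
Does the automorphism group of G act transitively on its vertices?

Every vertex has degree 2 and the graph is connected, so G is the 7-cycle C_7. C_7 has 7 rotations and 7 reflections, so Aut(C_7) ≅ D_7 of order 14. This group acts transitively on the 7 vertices.

Yes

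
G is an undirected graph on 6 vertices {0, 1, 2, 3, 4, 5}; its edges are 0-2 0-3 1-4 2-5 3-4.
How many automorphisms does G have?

2

The degree sequence is [2, 1, 2, 2, 2, 1]; the two degree-1 vertices 1 and 5 are the ends of a path, so G = P_6. A path has exactly one nontrivial symmetry — reversal — giving Aut(G) of order 2.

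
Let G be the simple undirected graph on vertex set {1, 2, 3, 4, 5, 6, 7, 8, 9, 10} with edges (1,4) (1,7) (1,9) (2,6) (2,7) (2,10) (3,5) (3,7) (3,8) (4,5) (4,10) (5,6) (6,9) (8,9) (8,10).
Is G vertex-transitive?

G is 3-regular on 10 vertices with no triangles and no 4-cycles (girth 5): this is the Petersen graph. It is a classical fact that the Petersen graph has automorphism group S_5 (order 120), arising from its description as the Kneser graph K(5,2). Under this action every vertex can be carried to every other, so G is vertex-transitive.

Yes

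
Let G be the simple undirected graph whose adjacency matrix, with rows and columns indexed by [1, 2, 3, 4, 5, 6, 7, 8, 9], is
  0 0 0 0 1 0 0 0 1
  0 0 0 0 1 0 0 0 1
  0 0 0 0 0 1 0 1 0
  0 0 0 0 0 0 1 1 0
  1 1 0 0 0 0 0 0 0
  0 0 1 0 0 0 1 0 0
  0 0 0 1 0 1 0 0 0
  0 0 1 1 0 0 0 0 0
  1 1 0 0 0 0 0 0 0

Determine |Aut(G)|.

80

G has two connected components, {3, 4, 6, 7, 8} and {1, 2, 5, 9}; each is 2-regular, so G = C_5 ⊔ C_4. The components are non-isomorphic (different sizes), so Aut(G) = Aut(C_5) × Aut(C_4) = D_5 × D_4 of order 10·8 = 80.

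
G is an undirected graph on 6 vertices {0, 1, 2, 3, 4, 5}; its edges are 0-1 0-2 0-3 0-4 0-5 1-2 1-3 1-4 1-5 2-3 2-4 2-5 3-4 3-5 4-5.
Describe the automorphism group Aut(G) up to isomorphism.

the symmetric group on 6 letters

All 6 vertices are pairwise adjacent: G = K_6. Any permutation of the 6 vertices preserves K_6, so Aut(K_6) = S_6 of order 6! = 720.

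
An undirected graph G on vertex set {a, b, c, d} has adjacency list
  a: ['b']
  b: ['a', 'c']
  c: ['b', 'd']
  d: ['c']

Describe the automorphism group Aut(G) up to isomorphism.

Z_2

The degree sequence is [1, 2, 2, 1]; the two degree-1 vertices a and d are the ends of a path, so G = P_4. A path has exactly one nontrivial symmetry — reversal — giving Aut(G) of order 2.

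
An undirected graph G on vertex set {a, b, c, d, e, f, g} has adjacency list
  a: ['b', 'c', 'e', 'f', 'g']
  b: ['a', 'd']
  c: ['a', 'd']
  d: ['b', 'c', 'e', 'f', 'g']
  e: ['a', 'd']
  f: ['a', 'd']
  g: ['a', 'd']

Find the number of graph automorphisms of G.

The vertices split by degree into {a, d} (degree 5) and {b, c, e, f, g} (degree 2); every edge runs between the two parts, so G is the complete bipartite graph K_{2,5}. Automorphisms preserve the bipartition setwise (since the parts differ in size) and act as S_5 × S_2 within it; |Aut| = 240.

240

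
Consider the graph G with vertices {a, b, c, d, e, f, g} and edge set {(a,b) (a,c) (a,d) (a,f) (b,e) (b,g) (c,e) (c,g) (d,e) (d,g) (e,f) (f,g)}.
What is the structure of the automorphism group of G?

S_3 × S_4

The vertices split by degree into {a, e, g} (degree 4) and {b, c, d, f} (degree 3); every edge runs between the two parts, so G is the complete bipartite graph K_{3,4}. The parts have unequal sizes, so no automorphism swaps them; each part is permuted independently, giving S_3 × S_4 of order 3!·4! = 144.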